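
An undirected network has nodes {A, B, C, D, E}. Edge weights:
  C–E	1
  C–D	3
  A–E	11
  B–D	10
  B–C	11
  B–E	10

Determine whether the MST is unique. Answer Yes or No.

No

Kruskal: consider edges lightest-first.
C–E (1): add. Components now {A} {B} {C,E} {D}
C–D (3): add. Components now {A} {B} {C,D,E}
B–D (10): add. Components now {A} {B,C,D,E}
B–E (10): skip — B and E already connected.
A–E (11): add. Components now {A,B,C,D,E}
Non-tree edge B–E has weight 10, equal to the heaviest edge on its tree cycle — swapping gives another MST of the same weight. Not unique.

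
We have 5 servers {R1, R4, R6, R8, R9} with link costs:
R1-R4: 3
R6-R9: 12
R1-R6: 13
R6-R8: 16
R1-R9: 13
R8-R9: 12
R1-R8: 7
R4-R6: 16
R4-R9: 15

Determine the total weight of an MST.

Prim, starting at R9.
Step 1: frontier [R6-R9 12, R8-R9 12, R1-R9 13, R4-R9 15] → take R6-R9 (12); add R6.
Step 2: frontier [R1-R6 13, R4-R6 16, R6-R8 16, R8-R9 12, R1-R9 13, R4-R9 15] → take R8-R9 (12); add R8.
Step 3: frontier [R1-R6 13, R4-R6 16, R1-R8 7, R1-R9 13, R4-R9 15] → take R1-R8 (7); add R1.
Step 4: frontier [R1-R4 3, R4-R6 16, R4-R9 15] → take R1-R4 (3); add R4.
MST edges: R6-R9, R8-R9, R1-R8, R1-R4; total weight 12+12+7+3 = 34.

34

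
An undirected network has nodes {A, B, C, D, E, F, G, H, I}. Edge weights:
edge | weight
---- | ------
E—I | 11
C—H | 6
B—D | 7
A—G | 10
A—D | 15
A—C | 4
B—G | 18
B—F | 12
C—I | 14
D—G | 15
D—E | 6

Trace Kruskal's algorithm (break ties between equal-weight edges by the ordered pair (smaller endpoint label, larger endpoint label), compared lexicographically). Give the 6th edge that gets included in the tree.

Kruskal: consider edges lightest-first.
A—C (4): add — endpoints in different components.
C—H (6): add — endpoints in different components.
D—E (6): add — endpoints in different components.
B—D (7): add — endpoints in different components.
A—G (10): add — endpoints in different components.
E—I (11): add — endpoints in different components.
B—F (12): add — endpoints in different components.
C—I (14): add — endpoints in different components.
The 6th edge added is E—I.

E-I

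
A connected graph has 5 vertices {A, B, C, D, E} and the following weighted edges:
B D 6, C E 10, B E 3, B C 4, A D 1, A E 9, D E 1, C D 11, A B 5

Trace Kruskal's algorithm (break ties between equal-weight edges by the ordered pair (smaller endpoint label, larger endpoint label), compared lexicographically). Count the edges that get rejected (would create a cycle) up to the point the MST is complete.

Sort edges by weight, then run Kruskal:
A D (1): add. Components now {A,D} {B} {C} {E}
D E (1): add. Components now {A,D,E} {B} {C}
B E (3): add. Components now {A,B,D,E} {C}
B C (4): add. Components now {A,B,C,D,E}
Edges rejected before the tree was complete: 0.

0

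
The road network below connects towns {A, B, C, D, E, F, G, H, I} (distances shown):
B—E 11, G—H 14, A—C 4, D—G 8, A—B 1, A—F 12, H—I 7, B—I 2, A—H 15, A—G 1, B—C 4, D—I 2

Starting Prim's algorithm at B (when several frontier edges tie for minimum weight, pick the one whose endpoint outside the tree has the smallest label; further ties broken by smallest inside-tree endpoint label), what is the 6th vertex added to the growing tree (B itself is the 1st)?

Prim's algorithm from B:
Step 1: cheapest edge leaving the tree is A—B (1); add A.
Step 2: cheapest edge leaving the tree is A—G (1); add G.
Step 3: cheapest edge leaving the tree is B—I (2); add I.
Step 4: cheapest edge leaving the tree is D—I (2); add D.
Step 5: cheapest edge leaving the tree is A—C (4); add C.
Step 6: cheapest edge leaving the tree is H—I (7); add H.
Step 7: cheapest edge leaving the tree is B—E (11); add E.
Step 8: cheapest edge leaving the tree is A—F (12); add F.
Vertex order: B, A, G, I, D, C, H, E, F. The 6th vertex is C.

C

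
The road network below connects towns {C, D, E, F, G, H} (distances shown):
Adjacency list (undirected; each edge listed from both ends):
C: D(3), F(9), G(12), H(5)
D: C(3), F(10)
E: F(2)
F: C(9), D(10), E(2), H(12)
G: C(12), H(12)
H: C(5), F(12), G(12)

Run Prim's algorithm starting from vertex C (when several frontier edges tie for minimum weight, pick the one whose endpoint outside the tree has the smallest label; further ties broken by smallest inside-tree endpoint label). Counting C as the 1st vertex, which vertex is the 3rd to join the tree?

H

Prim, starting at C.
Step 1: frontier [C D 3, C H 5, C F 9, C G 12] → take C D (3); add D.
Step 2: frontier [C H 5, C F 9, C G 12, D F 10] → take C H (5); add H.
Step 3: frontier [C F 9, C G 12, D F 10, F H 12, G H 12] → take C F (9); add F.
Step 4: frontier [C G 12, E F 2, G H 12] → take E F (2); add E.
Step 5: frontier [C G 12, G H 12] → take C G (12); add G.
Vertex order: C, D, H, F, E, G. The 3rd vertex is H.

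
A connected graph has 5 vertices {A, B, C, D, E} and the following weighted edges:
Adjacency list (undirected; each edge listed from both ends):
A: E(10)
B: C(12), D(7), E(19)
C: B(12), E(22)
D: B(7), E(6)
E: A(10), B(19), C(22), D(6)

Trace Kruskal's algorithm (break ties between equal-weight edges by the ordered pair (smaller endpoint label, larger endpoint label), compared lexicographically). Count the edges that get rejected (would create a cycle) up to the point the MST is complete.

Sort edges by weight, then run Kruskal:
D—E (6): add. Components now {A} {B} {C} {D,E}
B—D (7): add. Components now {A} {B,D,E} {C}
A—E (10): add. Components now {A,B,D,E} {C}
B—C (12): add. Components now {A,B,C,D,E}
Edges rejected before the tree was complete: 0.

0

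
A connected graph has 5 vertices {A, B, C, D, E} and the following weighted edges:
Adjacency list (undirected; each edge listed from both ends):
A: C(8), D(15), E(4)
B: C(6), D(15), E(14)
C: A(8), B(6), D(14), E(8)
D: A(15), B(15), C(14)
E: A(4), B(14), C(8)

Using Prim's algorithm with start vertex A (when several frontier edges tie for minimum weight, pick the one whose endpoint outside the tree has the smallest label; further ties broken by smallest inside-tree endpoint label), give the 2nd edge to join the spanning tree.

Grow the tree from A using Prim:
Step 1: cheapest edge leaving the tree is A—E (4); add E.
Step 2: cheapest edge leaving the tree is A—C (8); add C.
Step 3: cheapest edge leaving the tree is B—C (6); add B.
Step 4: cheapest edge leaving the tree is C—D (14); add D.
The 2nd edge added is A—C.

A-C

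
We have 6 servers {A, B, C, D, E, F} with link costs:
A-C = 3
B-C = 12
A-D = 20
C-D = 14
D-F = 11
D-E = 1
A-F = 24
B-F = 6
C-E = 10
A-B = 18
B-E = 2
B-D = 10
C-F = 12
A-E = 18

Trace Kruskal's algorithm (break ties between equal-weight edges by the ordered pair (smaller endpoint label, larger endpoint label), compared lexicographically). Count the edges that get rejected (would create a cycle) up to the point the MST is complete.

Kruskal: consider edges lightest-first.
D-E (1): add — endpoints in different components.
B-E (2): add — endpoints in different components.
A-C (3): add — endpoints in different components.
B-F (6): add — endpoints in different components.
B-D (10): skip — B and D already connected.
C-E (10): add — endpoints in different components.
Edges rejected before the tree was complete: 1.

1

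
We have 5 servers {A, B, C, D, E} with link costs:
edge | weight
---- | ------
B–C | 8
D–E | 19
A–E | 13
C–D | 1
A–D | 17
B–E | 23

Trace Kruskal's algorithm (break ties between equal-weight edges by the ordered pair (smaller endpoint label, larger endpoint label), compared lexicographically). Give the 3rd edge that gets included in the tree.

A-E

Sort edges by weight, then run Kruskal:
C–D (1): add — endpoints in different components.
B–C (8): add — endpoints in different components.
A–E (13): add — endpoints in different components.
A–D (17): add — endpoints in different components.
The 3rd edge added is A–E.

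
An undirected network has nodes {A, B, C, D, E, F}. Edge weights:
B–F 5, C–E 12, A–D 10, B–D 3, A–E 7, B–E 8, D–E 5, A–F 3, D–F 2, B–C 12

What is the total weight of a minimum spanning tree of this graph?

Kruskal: consider edges lightest-first.
D–F (2): add. Components now {A} {B} {C} {D,F} {E}
A–F (3): add. Components now {A,D,F} {B} {C} {E}
B–D (3): add. Components now {A,B,D,F} {C} {E}
B–F (5): skip — B and F already connected.
D–E (5): add. Components now {A,B,D,E,F} {C}
A–E (7): skip — A and E already connected.
B–E (8): skip — B and E already connected.
A–D (10): skip — A and D already connected.
B–C (12): add. Components now {A,B,C,D,E,F}
MST edges: D–F, A–F, B–D, D–E, B–C; total weight 2+3+3+5+12 = 25.

25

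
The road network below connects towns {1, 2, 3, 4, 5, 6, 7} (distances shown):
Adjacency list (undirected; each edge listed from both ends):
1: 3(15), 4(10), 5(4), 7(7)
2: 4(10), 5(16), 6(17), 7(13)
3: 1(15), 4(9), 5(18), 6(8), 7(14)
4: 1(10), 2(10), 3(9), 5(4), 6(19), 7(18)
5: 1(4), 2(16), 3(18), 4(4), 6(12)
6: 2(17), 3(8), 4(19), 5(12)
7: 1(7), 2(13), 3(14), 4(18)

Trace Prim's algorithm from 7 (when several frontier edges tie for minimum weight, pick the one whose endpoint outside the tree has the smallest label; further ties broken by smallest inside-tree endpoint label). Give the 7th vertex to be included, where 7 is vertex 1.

2

Prim's algorithm from 7:
Step 1: cheapest edge leaving the tree is 1—7 (7); add 1.
Step 2: cheapest edge leaving the tree is 1—5 (4); add 5.
Step 3: cheapest edge leaving the tree is 4—5 (4); add 4.
Step 4: cheapest edge leaving the tree is 3—4 (9); add 3.
Step 5: cheapest edge leaving the tree is 3—6 (8); add 6.
Step 6: cheapest edge leaving the tree is 2—4 (10); add 2.
Vertex order: 7, 1, 5, 4, 3, 6, 2. The 7th vertex is 2.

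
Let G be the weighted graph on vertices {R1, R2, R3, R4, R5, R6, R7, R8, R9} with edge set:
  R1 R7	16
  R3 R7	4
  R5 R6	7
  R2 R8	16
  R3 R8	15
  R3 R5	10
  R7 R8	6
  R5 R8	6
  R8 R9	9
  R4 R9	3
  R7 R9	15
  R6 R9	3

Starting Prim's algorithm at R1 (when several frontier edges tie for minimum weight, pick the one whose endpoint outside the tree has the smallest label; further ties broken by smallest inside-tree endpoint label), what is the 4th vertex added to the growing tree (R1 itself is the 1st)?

Grow the tree from R1 using Prim:
Step 1: frontier [R1 R7 16] → take R1 R7 (16); add R7.
Step 2: frontier [R3 R7 4, R7 R8 6, R7 R9 15] → take R3 R7 (4); add R3.
Step 3: frontier [R3 R5 10, R3 R8 15, R7 R8 6, R7 R9 15] → take R7 R8 (6); add R8.
Step 4: frontier [R3 R5 10, R7 R9 15, R5 R8 6, R8 R9 9, R2 R8 16] → take R5 R8 (6); add R5.
Step 5: frontier [R5 R6 7, R7 R9 15, R8 R9 9, R2 R8 16] → take R5 R6 (7); add R6.
Step 6: frontier [R6 R9 3, R7 R9 15, R8 R9 9, R2 R8 16] → take R6 R9 (3); add R9.
Step 7: frontier [R2 R8 16, R4 R9 3] → take R4 R9 (3); add R4.
Step 8: frontier [R2 R8 16] → take R2 R8 (16); add R2.
Vertex order: R1, R7, R3, R8, R5, R6, R9, R4, R2. The 4th vertex is R8.

R8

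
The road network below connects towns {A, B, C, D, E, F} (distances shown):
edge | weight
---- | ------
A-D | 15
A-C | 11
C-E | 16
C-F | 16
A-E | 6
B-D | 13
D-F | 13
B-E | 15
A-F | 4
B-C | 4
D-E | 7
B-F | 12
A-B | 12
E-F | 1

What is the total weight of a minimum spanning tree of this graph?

27

Prim, starting at C.
Step 1: cheapest edge leaving the tree is B-C (4); add B.
Step 2: cheapest edge leaving the tree is A-C (11); add A.
Step 3: cheapest edge leaving the tree is A-F (4); add F.
Step 4: cheapest edge leaving the tree is E-F (1); add E.
Step 5: cheapest edge leaving the tree is D-E (7); add D.
MST edges: B-C, A-C, A-F, E-F, D-E; total weight 4+11+4+1+7 = 27.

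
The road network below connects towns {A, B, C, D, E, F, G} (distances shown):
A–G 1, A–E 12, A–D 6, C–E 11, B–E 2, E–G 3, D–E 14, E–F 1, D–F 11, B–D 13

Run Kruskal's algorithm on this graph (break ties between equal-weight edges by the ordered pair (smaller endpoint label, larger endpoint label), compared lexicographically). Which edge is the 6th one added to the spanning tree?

Kruskal: consider edges lightest-first.
A–G (1): add — endpoints in different components.
E–F (1): add — endpoints in different components.
B–E (2): add — endpoints in different components.
E–G (3): add — endpoints in different components.
A–D (6): add — endpoints in different components.
C–E (11): add — endpoints in different components.
The 6th edge added is C–E.

C-E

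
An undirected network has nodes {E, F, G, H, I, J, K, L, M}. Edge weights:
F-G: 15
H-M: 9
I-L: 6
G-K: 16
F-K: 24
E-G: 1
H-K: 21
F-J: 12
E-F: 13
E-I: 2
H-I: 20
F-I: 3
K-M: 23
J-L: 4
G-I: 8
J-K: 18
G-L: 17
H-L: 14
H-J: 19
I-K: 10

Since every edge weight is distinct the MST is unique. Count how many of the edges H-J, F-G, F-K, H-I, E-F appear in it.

0

Kruskal's algorithm — process edges by increasing weight (ties by edge label):
E-G (1): add — endpoints in different components.
E-I (2): add — endpoints in different components.
F-I (3): add — endpoints in different components.
J-L (4): add — endpoints in different components.
I-L (6): add — endpoints in different components.
G-I (8): skip — G and I already connected.
H-M (9): add — endpoints in different components.
I-K (10): add — endpoints in different components.
F-J (12): skip — F and J already connected.
E-F (13): skip — E and F already connected.
H-L (14): add — endpoints in different components.
MST edge set: {E-G, E-I, F-I, J-L, I-L, H-M, I-K, H-L}.
Of the listed edges, {} are in the MST → 0.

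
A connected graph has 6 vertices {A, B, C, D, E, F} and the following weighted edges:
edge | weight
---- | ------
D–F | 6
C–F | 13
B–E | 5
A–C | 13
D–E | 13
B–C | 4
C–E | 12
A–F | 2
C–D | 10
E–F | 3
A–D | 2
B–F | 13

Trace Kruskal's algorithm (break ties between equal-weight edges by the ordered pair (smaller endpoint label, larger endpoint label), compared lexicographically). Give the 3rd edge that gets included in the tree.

Kruskal's algorithm — process edges by increasing weight (ties by edge label):
A–D (2): add. Components now {A,D} {B} {C} {E} {F}
A–F (2): add. Components now {A,D,F} {B} {C} {E}
E–F (3): add. Components now {A,D,E,F} {B} {C}
B–C (4): add. Components now {A,D,E,F} {B,C}
B–E (5): add. Components now {A,B,C,D,E,F}
The 3rd edge added is E–F.

E-F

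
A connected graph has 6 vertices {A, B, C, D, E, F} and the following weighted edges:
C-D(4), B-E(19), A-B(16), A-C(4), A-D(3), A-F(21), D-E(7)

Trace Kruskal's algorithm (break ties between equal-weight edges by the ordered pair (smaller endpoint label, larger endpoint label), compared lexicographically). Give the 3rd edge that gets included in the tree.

Sort edges by weight, then run Kruskal:
A-D (3): add — endpoints in different components.
A-C (4): add — endpoints in different components.
C-D (4): skip — C and D already connected.
D-E (7): add — endpoints in different components.
A-B (16): add — endpoints in different components.
B-E (19): skip — B and E already connected.
A-F (21): add — endpoints in different components.
The 3rd edge added is D-E.

D-E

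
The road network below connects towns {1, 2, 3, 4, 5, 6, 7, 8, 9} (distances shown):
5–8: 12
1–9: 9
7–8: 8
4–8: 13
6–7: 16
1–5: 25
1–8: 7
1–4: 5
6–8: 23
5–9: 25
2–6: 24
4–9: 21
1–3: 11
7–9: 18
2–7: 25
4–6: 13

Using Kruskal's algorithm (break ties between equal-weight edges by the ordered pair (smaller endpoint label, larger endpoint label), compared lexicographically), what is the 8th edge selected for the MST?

Kruskal's algorithm — process edges by increasing weight (ties by edge label):
1–4 (5): add — endpoints in different components.
1–8 (7): add — endpoints in different components.
7–8 (8): add — endpoints in different components.
1–9 (9): add — endpoints in different components.
1–3 (11): add — endpoints in different components.
5–8 (12): add — endpoints in different components.
4–6 (13): add — endpoints in different components.
4–8 (13): skip — 4 and 8 already connected.
6–7 (16): skip — 6 and 7 already connected.
7–9 (18): skip — 7 and 9 already connected.
4–9 (21): skip — 4 and 9 already connected.
6–8 (23): skip — 6 and 8 already connected.
2–6 (24): add — endpoints in different components.
The 8th edge added is 2–6.

2-6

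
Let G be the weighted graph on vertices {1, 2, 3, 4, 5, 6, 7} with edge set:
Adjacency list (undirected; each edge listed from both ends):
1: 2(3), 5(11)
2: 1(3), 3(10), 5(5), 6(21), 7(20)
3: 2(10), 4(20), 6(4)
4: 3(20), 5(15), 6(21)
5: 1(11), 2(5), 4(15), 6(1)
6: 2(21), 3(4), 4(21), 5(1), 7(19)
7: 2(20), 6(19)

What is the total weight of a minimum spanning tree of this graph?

47

Kruskal: consider edges lightest-first.
5-6 (1): add. Components now {1} {2} {3} {4} {5,6} {7}
1-2 (3): add. Components now {1,2} {3} {4} {5,6} {7}
3-6 (4): add. Components now {1,2} {3,5,6} {4} {7}
2-5 (5): add. Components now {1,2,3,5,6} {4} {7}
2-3 (10): skip — 2 and 3 already connected.
1-5 (11): skip — 1 and 5 already connected.
4-5 (15): add. Components now {1,2,3,4,5,6} {7}
6-7 (19): add. Components now {1,2,3,4,5,6,7}
MST edges: 5-6, 1-2, 3-6, 2-5, 4-5, 6-7; total weight 1+3+4+5+15+19 = 47.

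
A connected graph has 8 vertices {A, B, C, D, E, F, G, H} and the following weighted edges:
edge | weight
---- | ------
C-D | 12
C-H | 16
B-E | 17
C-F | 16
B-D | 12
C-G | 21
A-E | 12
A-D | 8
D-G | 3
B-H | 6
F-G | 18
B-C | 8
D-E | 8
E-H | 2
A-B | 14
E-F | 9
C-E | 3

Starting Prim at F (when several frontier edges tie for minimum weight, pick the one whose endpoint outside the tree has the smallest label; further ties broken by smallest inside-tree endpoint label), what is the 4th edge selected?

B-H

Prim, starting at F.
Step 1: cheapest edge leaving the tree is E-F (9); add E.
Step 2: cheapest edge leaving the tree is E-H (2); add H.
Step 3: cheapest edge leaving the tree is C-E (3); add C.
Step 4: cheapest edge leaving the tree is B-H (6); add B.
Step 5: cheapest edge leaving the tree is D-E (8); add D.
Step 6: cheapest edge leaving the tree is D-G (3); add G.
Step 7: cheapest edge leaving the tree is A-D (8); add A.
The 4th edge added is B-H.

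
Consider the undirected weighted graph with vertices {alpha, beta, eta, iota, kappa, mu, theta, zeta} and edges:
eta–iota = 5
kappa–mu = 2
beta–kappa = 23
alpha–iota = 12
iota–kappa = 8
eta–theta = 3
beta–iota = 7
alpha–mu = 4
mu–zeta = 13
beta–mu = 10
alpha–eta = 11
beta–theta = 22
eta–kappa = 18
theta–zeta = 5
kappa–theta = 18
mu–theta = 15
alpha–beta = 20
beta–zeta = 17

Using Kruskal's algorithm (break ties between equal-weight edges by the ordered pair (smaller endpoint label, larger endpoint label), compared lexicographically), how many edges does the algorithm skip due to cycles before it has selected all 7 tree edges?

0

Kruskal's algorithm — process edges by increasing weight (ties by edge label):
kappa–mu (2): add — endpoints in different components.
eta–theta (3): add — endpoints in different components.
alpha–mu (4): add — endpoints in different components.
eta–iota (5): add — endpoints in different components.
theta–zeta (5): add — endpoints in different components.
beta–iota (7): add — endpoints in different components.
iota–kappa (8): add — endpoints in different components.
Edges rejected before the tree was complete: 0.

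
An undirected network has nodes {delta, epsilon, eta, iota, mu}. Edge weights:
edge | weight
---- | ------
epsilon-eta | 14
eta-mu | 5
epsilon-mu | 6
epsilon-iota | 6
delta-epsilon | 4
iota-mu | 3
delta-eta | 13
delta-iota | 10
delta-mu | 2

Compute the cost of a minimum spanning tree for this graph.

14

Prim, starting at mu.
Step 1: cheapest edge leaving the tree is delta-mu (2); add delta.
Step 2: cheapest edge leaving the tree is iota-mu (3); add iota.
Step 3: cheapest edge leaving the tree is delta-epsilon (4); add epsilon.
Step 4: cheapest edge leaving the tree is eta-mu (5); add eta.
MST edges: delta-mu, iota-mu, delta-epsilon, eta-mu; total weight 2+3+4+5 = 14.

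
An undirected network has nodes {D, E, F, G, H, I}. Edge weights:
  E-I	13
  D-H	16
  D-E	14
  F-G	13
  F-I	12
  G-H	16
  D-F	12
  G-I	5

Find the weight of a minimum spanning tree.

58

Prim's algorithm from F:
Step 1: frontier [D-F 12, F-I 12, F-G 13] → take D-F (12); add D.
Step 2: frontier [D-E 14, D-H 16, F-I 12, F-G 13] → take F-I (12); add I.
Step 3: frontier [D-E 14, D-H 16, F-G 13, G-I 5, E-I 13] → take G-I (5); add G.
Step 4: frontier [D-E 14, D-H 16, G-H 16, E-I 13] → take E-I (13); add E.
Step 5: frontier [D-H 16, G-H 16] → take D-H (16); add H.
MST edges: D-F, F-I, G-I, E-I, D-H; total weight 12+12+5+13+16 = 58.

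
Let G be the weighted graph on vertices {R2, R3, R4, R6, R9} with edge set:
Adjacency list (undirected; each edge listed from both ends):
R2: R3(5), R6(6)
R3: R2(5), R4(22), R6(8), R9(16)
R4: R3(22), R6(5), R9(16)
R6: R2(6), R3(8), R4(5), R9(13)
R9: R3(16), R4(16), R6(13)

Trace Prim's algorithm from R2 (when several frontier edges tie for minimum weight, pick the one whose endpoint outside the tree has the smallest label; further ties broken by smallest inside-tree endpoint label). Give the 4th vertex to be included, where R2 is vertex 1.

R4

Prim, starting at R2.
Step 1: cheapest edge leaving the tree is R2—R3 (5); add R3.
Step 2: cheapest edge leaving the tree is R2—R6 (6); add R6.
Step 3: cheapest edge leaving the tree is R4—R6 (5); add R4.
Step 4: cheapest edge leaving the tree is R6—R9 (13); add R9.
Vertex order: R2, R3, R6, R4, R9. The 4th vertex is R4.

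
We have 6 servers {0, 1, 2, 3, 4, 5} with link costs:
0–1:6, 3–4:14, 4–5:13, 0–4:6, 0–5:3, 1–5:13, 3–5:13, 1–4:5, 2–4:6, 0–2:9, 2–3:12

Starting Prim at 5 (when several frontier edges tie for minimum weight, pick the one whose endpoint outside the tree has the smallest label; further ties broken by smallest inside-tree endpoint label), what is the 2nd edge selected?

Grow the tree from 5 using Prim:
Step 1: cheapest edge leaving the tree is 0–5 (3); add 0.
Step 2: cheapest edge leaving the tree is 0–1 (6); add 1.
Step 3: cheapest edge leaving the tree is 1–4 (5); add 4.
Step 4: cheapest edge leaving the tree is 2–4 (6); add 2.
Step 5: cheapest edge leaving the tree is 2–3 (12); add 3.
The 2nd edge added is 0–1.

0-1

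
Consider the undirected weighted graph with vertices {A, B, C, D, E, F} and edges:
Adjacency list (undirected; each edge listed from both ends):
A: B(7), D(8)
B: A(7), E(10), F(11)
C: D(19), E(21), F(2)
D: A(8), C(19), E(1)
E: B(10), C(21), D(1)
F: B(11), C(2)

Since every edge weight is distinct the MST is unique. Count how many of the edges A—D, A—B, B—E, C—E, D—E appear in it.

3

Kruskal: consider edges lightest-first.
D—E (1): add — endpoints in different components.
C—F (2): add — endpoints in different components.
A—B (7): add — endpoints in different components.
A—D (8): add — endpoints in different components.
B—E (10): skip — B and E already connected.
B—F (11): add — endpoints in different components.
MST edge set: {D—E, C—F, A—B, A—D, B—F}.
Of the listed edges, {A—D, A—B, D—E} are in the MST → 3.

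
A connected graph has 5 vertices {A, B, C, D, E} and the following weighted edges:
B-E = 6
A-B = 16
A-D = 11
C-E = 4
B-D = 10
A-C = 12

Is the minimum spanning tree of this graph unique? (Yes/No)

Yes

Sort edges by weight, then run Kruskal:
C-E (4): add. Components now {A} {B} {C,E} {D}
B-E (6): add. Components now {A} {B,C,E} {D}
B-D (10): add. Components now {A} {B,C,D,E}
A-D (11): add. Components now {A,B,C,D,E}
Every non-tree edge has weight strictly greater than the heaviest edge on the tree path between its endpoints, so the MST is unique.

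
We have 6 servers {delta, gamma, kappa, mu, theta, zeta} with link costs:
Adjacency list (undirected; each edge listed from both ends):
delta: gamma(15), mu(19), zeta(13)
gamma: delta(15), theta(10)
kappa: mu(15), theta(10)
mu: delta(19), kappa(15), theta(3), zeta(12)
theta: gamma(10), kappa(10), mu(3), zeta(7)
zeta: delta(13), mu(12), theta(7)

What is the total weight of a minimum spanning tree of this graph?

Grow the tree from zeta using Prim:
Step 1: frontier [theta zeta 7, mu zeta 12, delta zeta 13] → take theta zeta (7); add theta.
Step 2: frontier [mu theta 3, gamma theta 10, kappa theta 10, mu zeta 12, delta zeta 13] → take mu theta (3); add mu.
Step 3: frontier [kappa mu 15, delta mu 19, gamma theta 10, kappa theta 10, delta zeta 13] → take gamma theta (10); add gamma.
Step 4: frontier [delta gamma 15, kappa mu 15, delta mu 19, kappa theta 10, delta zeta 13] → take kappa theta (10); add kappa.
Step 5: frontier [delta gamma 15, delta mu 19, delta zeta 13] → take delta zeta (13); add delta.
MST edges: theta zeta, mu theta, gamma theta, kappa theta, delta zeta; total weight 7+3+10+10+13 = 43.

43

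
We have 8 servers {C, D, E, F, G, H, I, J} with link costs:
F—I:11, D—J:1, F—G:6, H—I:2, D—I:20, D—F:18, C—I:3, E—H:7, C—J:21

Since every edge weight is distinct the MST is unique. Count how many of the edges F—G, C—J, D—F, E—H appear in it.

Sort edges by weight, then run Kruskal:
D—J (1): add — endpoints in different components.
H—I (2): add — endpoints in different components.
C—I (3): add — endpoints in different components.
F—G (6): add — endpoints in different components.
E—H (7): add — endpoints in different components.
F—I (11): add — endpoints in different components.
D—F (18): add — endpoints in different components.
MST edge set: {D—J, H—I, C—I, F—G, E—H, F—I, D—F}.
Of the listed edges, {F—G, D—F, E—H} are in the MST → 3.

3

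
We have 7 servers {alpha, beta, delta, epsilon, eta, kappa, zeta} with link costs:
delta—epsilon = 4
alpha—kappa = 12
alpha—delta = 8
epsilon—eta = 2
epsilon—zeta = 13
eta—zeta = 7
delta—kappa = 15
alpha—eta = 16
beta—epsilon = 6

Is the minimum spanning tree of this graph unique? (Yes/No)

Yes

Kruskal's algorithm — process edges by increasing weight (ties by edge label):
epsilon—eta (2): add. Components now {kappa} {zeta} {delta} {epsilon,eta} {alpha} {beta}
delta—epsilon (4): add. Components now {kappa} {zeta} {delta,epsilon,eta} {alpha} {beta}
beta—epsilon (6): add. Components now {kappa} {zeta} {beta,delta,epsilon,eta} {alpha}
eta—zeta (7): add. Components now {kappa} {beta,delta,epsilon,eta,zeta} {alpha}
alpha—delta (8): add. Components now {kappa} {alpha,beta,delta,epsilon,eta,zeta}
alpha—kappa (12): add. Components now {alpha,beta,delta,epsilon,eta,kappa,zeta}
Every non-tree edge has weight strictly greater than the heaviest edge on the tree path between its endpoints, so the MST is unique.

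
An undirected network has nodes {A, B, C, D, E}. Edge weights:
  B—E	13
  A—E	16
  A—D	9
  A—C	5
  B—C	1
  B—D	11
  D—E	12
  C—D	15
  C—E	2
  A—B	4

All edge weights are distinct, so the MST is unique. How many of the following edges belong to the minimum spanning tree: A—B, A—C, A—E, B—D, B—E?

Kruskal's algorithm — process edges by increasing weight (ties by edge label):
B—C (1): add — endpoints in different components.
C—E (2): add — endpoints in different components.
A—B (4): add — endpoints in different components.
A—C (5): skip — A and C already connected.
A—D (9): add — endpoints in different components.
MST edge set: {B—C, C—E, A—B, A—D}.
Of the listed edges, {A—B} are in the MST → 1.

1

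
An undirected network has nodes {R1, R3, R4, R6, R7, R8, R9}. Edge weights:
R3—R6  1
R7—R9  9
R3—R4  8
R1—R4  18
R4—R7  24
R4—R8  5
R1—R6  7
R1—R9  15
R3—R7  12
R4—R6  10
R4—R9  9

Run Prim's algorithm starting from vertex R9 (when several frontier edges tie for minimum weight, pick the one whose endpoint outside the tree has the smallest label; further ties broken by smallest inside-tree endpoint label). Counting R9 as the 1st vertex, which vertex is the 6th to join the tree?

Grow the tree from R9 using Prim:
Step 1: cheapest edge leaving the tree is R4—R9 (9); add R4.
Step 2: cheapest edge leaving the tree is R4—R8 (5); add R8.
Step 3: cheapest edge leaving the tree is R3—R4 (8); add R3.
Step 4: cheapest edge leaving the tree is R3—R6 (1); add R6.
Step 5: cheapest edge leaving the tree is R1—R6 (7); add R1.
Step 6: cheapest edge leaving the tree is R7—R9 (9); add R7.
Vertex order: R9, R4, R8, R3, R6, R1, R7. The 6th vertex is R1.

R1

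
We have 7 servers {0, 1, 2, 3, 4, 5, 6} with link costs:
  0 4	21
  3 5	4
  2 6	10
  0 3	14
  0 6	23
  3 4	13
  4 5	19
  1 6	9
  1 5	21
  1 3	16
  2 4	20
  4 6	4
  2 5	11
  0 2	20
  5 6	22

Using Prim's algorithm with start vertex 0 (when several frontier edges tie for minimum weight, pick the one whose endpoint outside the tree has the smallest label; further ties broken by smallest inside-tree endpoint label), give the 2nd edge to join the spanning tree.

Prim, starting at 0.
Step 1: cheapest edge leaving the tree is 0 3 (14); add 3.
Step 2: cheapest edge leaving the tree is 3 5 (4); add 5.
Step 3: cheapest edge leaving the tree is 2 5 (11); add 2.
Step 4: cheapest edge leaving the tree is 2 6 (10); add 6.
Step 5: cheapest edge leaving the tree is 4 6 (4); add 4.
Step 6: cheapest edge leaving the tree is 1 6 (9); add 1.
The 2nd edge added is 3 5.

3-5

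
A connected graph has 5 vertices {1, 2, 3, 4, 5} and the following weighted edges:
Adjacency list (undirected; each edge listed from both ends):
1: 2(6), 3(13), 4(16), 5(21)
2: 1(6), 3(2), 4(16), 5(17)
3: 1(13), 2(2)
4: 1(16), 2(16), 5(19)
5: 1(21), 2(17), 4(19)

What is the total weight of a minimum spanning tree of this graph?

41

Sort edges by weight, then run Kruskal:
2 3 (2): add — endpoints in different components.
1 2 (6): add — endpoints in different components.
1 3 (13): skip — 1 and 3 already connected.
1 4 (16): add — endpoints in different components.
2 4 (16): skip — 2 and 4 already connected.
2 5 (17): add — endpoints in different components.
MST edges: 2 3, 1 2, 1 4, 2 5; total weight 2+6+16+17 = 41.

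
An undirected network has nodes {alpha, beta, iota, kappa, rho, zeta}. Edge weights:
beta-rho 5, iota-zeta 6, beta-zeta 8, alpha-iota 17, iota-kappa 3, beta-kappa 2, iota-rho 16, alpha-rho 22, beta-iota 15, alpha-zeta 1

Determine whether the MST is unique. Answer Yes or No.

Sort edges by weight, then run Kruskal:
alpha-zeta (1): add — endpoints in different components.
beta-kappa (2): add — endpoints in different components.
iota-kappa (3): add — endpoints in different components.
beta-rho (5): add — endpoints in different components.
iota-zeta (6): add — endpoints in different components.
Every non-tree edge has weight strictly greater than the heaviest edge on the tree path between its endpoints, so the MST is unique.

Yes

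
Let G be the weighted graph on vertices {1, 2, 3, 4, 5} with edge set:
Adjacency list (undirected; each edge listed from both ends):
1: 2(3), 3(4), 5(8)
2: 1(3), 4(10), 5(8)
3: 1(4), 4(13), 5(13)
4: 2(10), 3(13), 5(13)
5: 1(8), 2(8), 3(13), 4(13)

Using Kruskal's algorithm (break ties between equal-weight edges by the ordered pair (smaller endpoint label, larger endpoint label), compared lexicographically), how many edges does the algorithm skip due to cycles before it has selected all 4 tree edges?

1

Kruskal: consider edges lightest-first.
1 2 (3): add. Components now {1,2} {3} {4} {5}
1 3 (4): add. Components now {1,2,3} {4} {5}
1 5 (8): add. Components now {1,2,3,5} {4}
2 5 (8): skip — 2 and 5 already connected.
2 4 (10): add. Components now {1,2,3,4,5}
Edges rejected before the tree was complete: 1.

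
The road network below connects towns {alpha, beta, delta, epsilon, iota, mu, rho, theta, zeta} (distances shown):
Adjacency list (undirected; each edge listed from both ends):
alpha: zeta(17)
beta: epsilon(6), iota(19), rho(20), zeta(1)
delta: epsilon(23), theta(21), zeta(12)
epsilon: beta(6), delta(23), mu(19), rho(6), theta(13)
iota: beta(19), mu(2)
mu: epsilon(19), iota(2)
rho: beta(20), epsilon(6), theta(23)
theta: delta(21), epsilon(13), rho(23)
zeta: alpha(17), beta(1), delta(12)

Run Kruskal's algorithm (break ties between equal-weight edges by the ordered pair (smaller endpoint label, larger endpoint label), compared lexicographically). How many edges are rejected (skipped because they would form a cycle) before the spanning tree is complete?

0

Kruskal's algorithm — process edges by increasing weight (ties by edge label):
beta zeta (1): add — endpoints in different components.
iota mu (2): add — endpoints in different components.
beta epsilon (6): add — endpoints in different components.
epsilon rho (6): add — endpoints in different components.
delta zeta (12): add — endpoints in different components.
epsilon theta (13): add — endpoints in different components.
alpha zeta (17): add — endpoints in different components.
beta iota (19): add — endpoints in different components.
Edges rejected before the tree was complete: 0.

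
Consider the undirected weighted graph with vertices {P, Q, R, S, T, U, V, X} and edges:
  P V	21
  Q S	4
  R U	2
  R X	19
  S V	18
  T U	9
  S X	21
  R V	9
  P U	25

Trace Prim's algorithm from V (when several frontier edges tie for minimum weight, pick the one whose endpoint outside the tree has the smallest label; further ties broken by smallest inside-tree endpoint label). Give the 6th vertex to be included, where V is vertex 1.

Q

Grow the tree from V using Prim:
Step 1: cheapest edge leaving the tree is R V (9); add R.
Step 2: cheapest edge leaving the tree is R U (2); add U.
Step 3: cheapest edge leaving the tree is T U (9); add T.
Step 4: cheapest edge leaving the tree is S V (18); add S.
Step 5: cheapest edge leaving the tree is Q S (4); add Q.
Step 6: cheapest edge leaving the tree is R X (19); add X.
Step 7: cheapest edge leaving the tree is P V (21); add P.
Vertex order: V, R, U, T, S, Q, X, P. The 6th vertex is Q.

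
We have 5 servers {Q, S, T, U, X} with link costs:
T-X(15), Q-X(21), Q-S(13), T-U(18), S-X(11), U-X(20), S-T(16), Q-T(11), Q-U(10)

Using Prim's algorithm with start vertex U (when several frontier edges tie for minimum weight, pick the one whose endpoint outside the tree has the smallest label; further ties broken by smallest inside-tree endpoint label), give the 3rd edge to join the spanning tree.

Q-S

Prim's algorithm from U:
Step 1: cheapest edge leaving the tree is Q-U (10); add Q.
Step 2: cheapest edge leaving the tree is Q-T (11); add T.
Step 3: cheapest edge leaving the tree is Q-S (13); add S.
Step 4: cheapest edge leaving the tree is S-X (11); add X.
The 3rd edge added is Q-S.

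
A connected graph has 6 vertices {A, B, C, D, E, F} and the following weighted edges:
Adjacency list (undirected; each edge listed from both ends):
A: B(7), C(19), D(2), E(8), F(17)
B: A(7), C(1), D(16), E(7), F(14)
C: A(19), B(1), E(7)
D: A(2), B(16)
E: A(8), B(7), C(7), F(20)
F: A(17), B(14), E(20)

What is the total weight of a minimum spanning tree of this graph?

Sort edges by weight, then run Kruskal:
B–C (1): add — endpoints in different components.
A–D (2): add — endpoints in different components.
A–B (7): add — endpoints in different components.
B–E (7): add — endpoints in different components.
C–E (7): skip — C and E already connected.
A–E (8): skip — A and E already connected.
B–F (14): add — endpoints in different components.
MST edges: B–C, A–D, A–B, B–E, B–F; total weight 1+2+7+7+14 = 31.

31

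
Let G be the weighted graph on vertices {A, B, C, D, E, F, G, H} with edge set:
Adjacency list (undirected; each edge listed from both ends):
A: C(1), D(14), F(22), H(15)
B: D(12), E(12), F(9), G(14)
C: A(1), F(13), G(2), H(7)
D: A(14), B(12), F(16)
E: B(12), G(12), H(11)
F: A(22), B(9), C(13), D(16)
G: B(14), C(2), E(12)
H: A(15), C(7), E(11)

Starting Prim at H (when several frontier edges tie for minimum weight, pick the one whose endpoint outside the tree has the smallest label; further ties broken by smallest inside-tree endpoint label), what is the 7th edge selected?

Prim, starting at H.
Step 1: frontier [C–H 7, E–H 11, A–H 15] → take C–H (7); add C.
Step 2: frontier [A–C 1, C–G 2, C–F 13, E–H 11, A–H 15] → take A–C (1); add A.
Step 3: frontier [A–D 14, A–F 22, C–G 2, C–F 13, E–H 11] → take C–G (2); add G.
Step 4: frontier [A–D 14, A–F 22, C–F 13, E–G 12, B–G 14, E–H 11] → take E–H (11); add E.
Step 5: frontier [A–D 14, A–F 22, C–F 13, B–E 12, B–G 14] → take B–E (12); add B.
Step 6: frontier [A–D 14, A–F 22, B–F 9, B–D 12, C–F 13] → take B–F (9); add F.
Step 7: frontier [A–D 14, B–D 12, D–F 16] → take B–D (12); add D.
The 7th edge added is B–D.

B-D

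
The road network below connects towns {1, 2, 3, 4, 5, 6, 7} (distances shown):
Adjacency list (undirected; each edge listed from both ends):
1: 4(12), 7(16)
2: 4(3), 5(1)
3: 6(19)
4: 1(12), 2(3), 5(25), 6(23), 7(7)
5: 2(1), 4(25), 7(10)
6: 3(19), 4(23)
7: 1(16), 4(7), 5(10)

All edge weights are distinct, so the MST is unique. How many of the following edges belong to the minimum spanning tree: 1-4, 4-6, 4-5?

Sort edges by weight, then run Kruskal:
2-5 (1): add. Components now {1} {2,5} {3} {4} {6} {7}
2-4 (3): add. Components now {1} {2,4,5} {3} {6} {7}
4-7 (7): add. Components now {1} {2,4,5,7} {3} {6}
5-7 (10): skip — 5 and 7 already connected.
1-4 (12): add. Components now {1,2,4,5,7} {3} {6}
1-7 (16): skip — 1 and 7 already connected.
3-6 (19): add. Components now {1,2,4,5,7} {3,6}
4-6 (23): add. Components now {1,2,3,4,5,6,7}
MST edge set: {2-5, 2-4, 4-7, 1-4, 3-6, 4-6}.
Of the listed edges, {1-4, 4-6} are in the MST → 2.

2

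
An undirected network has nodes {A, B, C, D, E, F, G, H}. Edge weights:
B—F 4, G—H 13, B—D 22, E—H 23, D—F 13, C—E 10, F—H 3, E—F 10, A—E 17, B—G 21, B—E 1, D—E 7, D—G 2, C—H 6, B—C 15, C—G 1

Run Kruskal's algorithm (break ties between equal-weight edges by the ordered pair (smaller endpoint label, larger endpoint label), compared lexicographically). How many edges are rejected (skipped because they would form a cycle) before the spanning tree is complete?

Sort edges by weight, then run Kruskal:
B—E (1): add — endpoints in different components.
C—G (1): add — endpoints in different components.
D—G (2): add — endpoints in different components.
F—H (3): add — endpoints in different components.
B—F (4): add — endpoints in different components.
C—H (6): add — endpoints in different components.
D—E (7): skip — D and E already connected.
C—E (10): skip — C and E already connected.
E—F (10): skip — E and F already connected.
D—F (13): skip — D and F already connected.
G—H (13): skip — G and H already connected.
B—C (15): skip — B and C already connected.
A—E (17): add — endpoints in different components.
Edges rejected before the tree was complete: 6.

6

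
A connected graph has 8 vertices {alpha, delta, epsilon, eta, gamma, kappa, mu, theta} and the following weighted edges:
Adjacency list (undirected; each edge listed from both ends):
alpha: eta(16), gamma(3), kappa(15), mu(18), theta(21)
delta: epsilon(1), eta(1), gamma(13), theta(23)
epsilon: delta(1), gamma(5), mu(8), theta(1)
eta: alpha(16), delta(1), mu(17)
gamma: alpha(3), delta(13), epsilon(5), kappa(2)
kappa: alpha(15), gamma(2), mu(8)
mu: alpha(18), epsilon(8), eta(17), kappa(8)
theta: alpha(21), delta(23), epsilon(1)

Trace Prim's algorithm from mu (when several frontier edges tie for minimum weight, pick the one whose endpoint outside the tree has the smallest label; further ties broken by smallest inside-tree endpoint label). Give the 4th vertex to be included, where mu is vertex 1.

Grow the tree from mu using Prim:
Step 1: cheapest edge leaving the tree is epsilon mu (8); add epsilon.
Step 2: cheapest edge leaving the tree is delta epsilon (1); add delta.
Step 3: cheapest edge leaving the tree is delta eta (1); add eta.
Step 4: cheapest edge leaving the tree is epsilon theta (1); add theta.
Step 5: cheapest edge leaving the tree is epsilon gamma (5); add gamma.
Step 6: cheapest edge leaving the tree is gamma kappa (2); add kappa.
Step 7: cheapest edge leaving the tree is alpha gamma (3); add alpha.
Vertex order: mu, epsilon, delta, eta, theta, gamma, kappa, alpha. The 4th vertex is eta.

eta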